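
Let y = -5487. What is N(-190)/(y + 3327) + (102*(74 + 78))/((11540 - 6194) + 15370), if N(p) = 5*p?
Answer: 1329221/1118664 ≈ 1.1882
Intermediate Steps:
N(-190)/(y + 3327) + (102*(74 + 78))/((11540 - 6194) + 15370) = (5*(-190))/(-5487 + 3327) + (102*(74 + 78))/((11540 - 6194) + 15370) = -950/(-2160) + (102*152)/(5346 + 15370) = -950*(-1/2160) + 15504/20716 = 95/216 + 15504*(1/20716) = 95/216 + 3876/5179 = 1329221/1118664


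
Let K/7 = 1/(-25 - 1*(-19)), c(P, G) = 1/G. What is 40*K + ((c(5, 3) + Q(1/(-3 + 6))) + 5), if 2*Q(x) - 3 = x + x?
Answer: -79/2 ≈ -39.500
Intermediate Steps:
Q(x) = 3/2 + x (Q(x) = 3/2 + (x + x)/2 = 3/2 + (2*x)/2 = 3/2 + x)
K = -7/6 (K = 7/(-25 - 1*(-19)) = 7/(-25 + 19) = 7/(-6) = 7*(-⅙) = -7/6 ≈ -1.1667)
40*K + ((c(5, 3) + Q(1/(-3 + 6))) + 5) = 40*(-7/6) + ((1/3 + (3/2 + 1/(-3 + 6))) + 5) = -140/3 + ((⅓ + (3/2 + 1/3)) + 5) = -140/3 + ((⅓ + (3/2 + ⅓)) + 5) = -140/3 + ((⅓ + 11/6) + 5) = -140/3 + (13/6 + 5) = -140/3 + 43/6 = -79/2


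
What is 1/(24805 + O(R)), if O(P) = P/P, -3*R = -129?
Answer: 1/24806 ≈ 4.0313e-5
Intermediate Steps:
R = 43 (R = -⅓*(-129) = 43)
O(P) = 1
1/(24805 + O(R)) = 1/(24805 + 1) = 1/24806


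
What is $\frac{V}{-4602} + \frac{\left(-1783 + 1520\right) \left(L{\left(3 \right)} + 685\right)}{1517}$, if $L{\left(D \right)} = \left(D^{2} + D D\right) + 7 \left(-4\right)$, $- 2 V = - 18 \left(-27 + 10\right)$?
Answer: $- \frac{272245983}{2327078} \approx -116.99$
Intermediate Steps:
$V = -153$ ($V = - \frac{\left(-18\right) \left(-27 + 10\right)}{2} = - \frac{\left(-18\right) \left(-17\right)}{2} = \left(- \frac{1}{2}\right) 306 = -153$)
$L{\left(D \right)} = -28 + 2 D^{2}$ ($L{\left(D \right)} = \left(D^{2} + D^{2}\right) - 28 = 2 D^{2} - 28 = -28 + 2 D^{2}$)
$\frac{V}{-4602} + \frac{\left(-1783 + 1520\right) \left(L{\left(3 \right)} + 685\right)}{1517} = - \frac{153}{-4602} + \frac{\left(-1783 + 1520\right) \left(\left(-28 + 2 \cdot 3^{2}\right) + 685\right)}{1517} = \left(-153\right) \left(- \frac{1}{4602}\right) + - 263 \left(\left(-28 + 2 \cdot 9\right) + 685\right) \frac{1}{1517} = \frac{51}{1534} + - 263 \left(\left(-28 + 18\right) + 685\right) \frac{1}{1517} = \frac{51}{1534} + - 263 \left(-10 + 685\right) \frac{1}{1517} = \frac{51}{1534} + \left(-263\right) 675 \cdot \frac{1}{1517} = \frac{51}{1534} - \frac{177525}{1517} = - \frac{272245983}{2327078}$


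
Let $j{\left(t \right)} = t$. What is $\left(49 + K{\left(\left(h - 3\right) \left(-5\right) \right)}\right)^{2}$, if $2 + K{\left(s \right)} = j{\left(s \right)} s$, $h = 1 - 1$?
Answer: $73984$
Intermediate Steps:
$h = 0$
$K{\left(s \right)} = -2 + s^{2}$ ($K{\left(s \right)} = -2 + s s = -2 + s^{2}$)
$\left(49 + K{\left(\left(h - 3\right) \left(-5\right) \right)}\right)^{2} = \left(49 - \left(2 - \left(\left(0 - 3\right) \left(-5\right)\right)^{2}\right)\right)^{2} = \left(49 - \left(2 - \left(\left(-3\right) \left(-5\right)\right)^{2}\right)\right)^{2} = \left(49 - \left(2 - 15^{2}\right)\right)^{2} = \left(49 + \left(-2 + 225\right)\right)^{2} = \left(49 + 223\right)^{2} = 272^{2} = 73984$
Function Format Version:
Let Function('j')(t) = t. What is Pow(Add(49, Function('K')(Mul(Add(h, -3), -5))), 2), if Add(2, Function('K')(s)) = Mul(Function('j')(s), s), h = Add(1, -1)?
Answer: 73984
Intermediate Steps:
h = 0
Function('K')(s) = Add(-2, Pow(s, 2)) (Function('K')(s) = Add(-2, Mul(s, s)) = Add(-2, Pow(s, 2)))
Pow(Add(49, Function('K')(Mul(Add(h, -3), -5))), 2) = Pow(Add(49, Add(-2, Pow(Mul(Add(0, -3), -5), 2))), 2) = Pow(Add(49, Add(-2, Pow(Mul(-3, -5), 2))), 2) = Pow(Add(49, Add(-2, Pow(15, 2))), 2) = Pow(Add(49, Add(-2, 225)), 2) = Pow(Add(49, 223), 2) = Pow(272, 2) = 73984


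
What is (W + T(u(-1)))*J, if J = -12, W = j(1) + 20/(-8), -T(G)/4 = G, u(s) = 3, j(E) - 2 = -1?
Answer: 162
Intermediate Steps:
j(E) = 1 (j(E) = 2 - 1 = 1)
T(G) = -4*G
W = -3/2 (W = 1 + 20/(-8) = 1 + 20*(-⅛) = 1 - 5/2 = -3/2 ≈ -1.5000)
(W + T(u(-1)))*J = (-3/2 - 4*3)*(-12) = (-3/2 - 12)*(-12) = -27/2*(-12) = 162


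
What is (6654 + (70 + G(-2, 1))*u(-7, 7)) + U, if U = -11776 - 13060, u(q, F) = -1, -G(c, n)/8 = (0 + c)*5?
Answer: -18332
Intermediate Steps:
G(c, n) = -40*c (G(c, n) = -8*(0 + c)*5 = -8*c*5 = -40*c)
U = -24836
(6654 + (70 + G(-2, 1))*u(-7, 7)) + U = (6654 + (70 - 40*(-2))*(-1)) - 24836 = (6654 + (70 + 80)*(-1)) - 24836 = (6654 + 150*(-1)) - 24836 = (6654 - 150) - 24836 = 6504 - 24836 = -18332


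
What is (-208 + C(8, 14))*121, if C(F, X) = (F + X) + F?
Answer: -21538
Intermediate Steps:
C(F, X) = X + 2*F
(-208 + C(8, 14))*121 = (-208 + (14 + 2*8))*121 = (-208 + (14 + 16))*121 = (-208 + 30)*121 = -178*121 = -21538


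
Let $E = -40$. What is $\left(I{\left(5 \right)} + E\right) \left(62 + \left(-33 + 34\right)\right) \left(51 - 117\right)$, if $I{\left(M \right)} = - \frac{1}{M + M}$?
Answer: $\frac{833679}{5} \approx 1.6674 \cdot 10^{5}$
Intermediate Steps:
$I{\left(M \right)} = - \frac{1}{2 M}$
$\left(I{\left(5 \right)} + E\right) \left(62 + \left(-33 + 34\right)\right) \left(51 - 117\right) = \left(- \frac{1}{2 \cdot 5} - 40\right) \left(62 + \left(-33 + 34\right)\right) \left(51 - 117\right) = \left(\left(- \frac{1}{2}\right) \frac{1}{5} - 40\right) \left(62 + 1\right) \left(51 - 117\right) = \left(- \frac{1}{10} - 40\right) 63 \left(-66\right) = \left(- \frac{401}{10}\right) 63 \left(-66\right) = \left(- \frac{25263}{10}\right) \left(-66\right) = \frac{833679}{5}$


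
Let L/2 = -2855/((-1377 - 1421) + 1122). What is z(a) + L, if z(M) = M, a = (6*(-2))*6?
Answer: -57481/838 ≈ -68.593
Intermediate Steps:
a = -72 (a = -12*6 = -72)
L = 2855/838 (L = 2*(-2855/((-1377 - 1421) + 1122)) = 2*(-2855/(-2798 + 1122)) = 2*(-2855/(-1676)) = 2*(-2855*(-1/1676)) = 2*(2855/1676) = 2855/838 ≈ 3.4069)
z(a) + L = -72 + 2855/838 = -57481/838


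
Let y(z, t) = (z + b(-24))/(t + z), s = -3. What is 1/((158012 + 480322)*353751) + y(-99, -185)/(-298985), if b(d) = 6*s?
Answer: -13209918057919/9587014808180495580 ≈ -1.3779e-6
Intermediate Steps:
b(d) = -18 (b(d) = 6*(-3) = -18)
y(z, t) = (-18 + z)/(t + z) (y(z, t) = (z - 18)/(t + z) = (-18 + z)/(t + z))
1/((158012 + 480322)*353751) + y(-99, -185)/(-298985) = 1/((158012 + 480322)*353751) + ((-18 - 99)/(-185 - 99))/(-298985) = (1/353751)/638334 + (-117/(-284))*(-1/298985) = (1/638334)*(1/353751) - 1/284*(-117)*(-1/298985) = 1/225811290834 + (117/284)*(-1/298985) = 1/225811290834 - 117/84911740 = -13209918057919/9587014808180495580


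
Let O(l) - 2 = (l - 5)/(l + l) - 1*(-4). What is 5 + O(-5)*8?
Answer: 61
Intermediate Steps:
O(l) = 6 + (-5 + l)/(2*l) (O(l) = 2 + ((l - 5)/(l + l) - 1*(-4)) = 2 + ((-5 + l)/((2*l)) + 4) = 2 + ((-5 + l)*(1/(2*l)) + 4) = 2 + ((-5 + l)/(2*l) + 4) = 2 + (4 + (-5 + l)/(2*l)) = 6 + (-5 + l)/(2*l))
5 + O(-5)*8 = 5 + ((½)*(-5 + 13*(-5))/(-5))*8 = 5 + ((½)*(-⅕)*(-5 - 65))*8 = 5 + ((½)*(-⅕)*(-70))*8 = 5 + 7*8 = 5 + 56 = 61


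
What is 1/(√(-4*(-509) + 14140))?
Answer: √1011/4044 ≈ 0.0078626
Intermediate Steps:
1/(√(-4*(-509) + 14140)) = 1/(√(2036 + 14140)) = 1/(√16176) = 1/(4*√1011) = √1011/4044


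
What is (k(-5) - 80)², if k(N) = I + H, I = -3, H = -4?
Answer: 7569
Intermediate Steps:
k(N) = -7 (k(N) = -3 - 4 = -7)
(k(-5) - 80)² = (-7 - 80)² = (-87)² = 7569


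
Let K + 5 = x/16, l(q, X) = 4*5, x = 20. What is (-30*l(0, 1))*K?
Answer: 2250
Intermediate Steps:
l(q, X) = 20
K = -15/4 (K = -5 + 20/16 = -5 + 20*(1/16) = -5 + 5/4 = -15/4 ≈ -3.7500)
(-30*l(0, 1))*K = -30*20*(-15/4) = -600*(-15/4) = 2250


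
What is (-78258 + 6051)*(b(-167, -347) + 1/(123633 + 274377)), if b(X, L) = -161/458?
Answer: 385580277372/15190715 ≈ 25383.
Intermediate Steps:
b(X, L) = -161/458 (b(X, L) = -161*1/458 = -161/458)
(-78258 + 6051)*(b(-167, -347) + 1/(123633 + 274377)) = (-78258 + 6051)*(-161/458 + 1/(123633 + 274377)) = -72207*(-161/458 + 1/398010) = -72207*(-16019788/45572145) = 385580277372/15190715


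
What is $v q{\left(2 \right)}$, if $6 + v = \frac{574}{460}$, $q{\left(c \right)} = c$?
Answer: $- \frac{1093}{115} \approx -9.5043$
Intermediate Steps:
$v = - \frac{1093}{230}$ ($v = -6 + \frac{574}{460} = -6 + 574 \cdot \frac{1}{460} = -6 + \frac{287}{230} = - \frac{1093}{230} \approx -4.7522$)
$v q{\left(2 \right)} = \left(- \frac{1093}{230}\right) 2 = - \frac{1093}{115}$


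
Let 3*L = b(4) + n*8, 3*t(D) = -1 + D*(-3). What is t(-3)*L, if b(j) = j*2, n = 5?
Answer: 128/3 ≈ 42.667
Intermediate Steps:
t(D) = -1/3 - D (t(D) = (-1 + D*(-3))/3 = (-1 - 3*D)/3 = -1/3 - D)
b(j) = 2*j
L = 16 (L = (2*4 + 5*8)/3 = (8 + 40)/3 = (1/3)*48 = 16)
t(-3)*L = (-1/3 - 1*(-3))*16 = (-1/3 + 3)*16 = (8/3)*16 = 128/3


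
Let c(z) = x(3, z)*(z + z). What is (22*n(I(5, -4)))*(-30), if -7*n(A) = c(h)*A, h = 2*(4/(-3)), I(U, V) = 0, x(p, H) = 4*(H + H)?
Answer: 0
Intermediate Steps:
x(p, H) = 8*H (x(p, H) = 4*(2*H) = 8*H)
h = -8/3 (h = 2*(4*(-1/3)) = 2*(-4/3) = -8/3 ≈ -2.6667)
c(z) = 16*z**2 (c(z) = (8*z)*(z + z) = (8*z)*(2*z) = 16*z**2)
n(A) = -1024*A/63 (n(A) = -16*(-8/3)**2*A/7 = -16*(64/9)*A/7 = -1024*A/63)
(22*n(I(5, -4)))*(-30) = (22*(-1024/63*0))*(-30) = (22*0)*(-30) = 0*(-30) = 0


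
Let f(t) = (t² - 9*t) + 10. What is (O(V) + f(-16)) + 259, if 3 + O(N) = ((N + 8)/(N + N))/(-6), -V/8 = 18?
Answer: 143839/216 ≈ 665.92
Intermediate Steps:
V = -144 (V = -8*18 = -144)
f(t) = 10 + t² - 9*t
O(N) = -3 - (8 + N)/(12*N) (O(N) = -3 + ((N + 8)/(N + N))/(-6) = -3 + ((8 + N)/((2*N)))*(-⅙) = -3 + ((8 + N)*(1/(2*N)))*(-⅙) = -3 + ((8 + N)/(2*N))*(-⅙) = -3 - (8 + N)/(12*N))
(O(V) + f(-16)) + 259 = ((1/12)*(-8 - 37*(-144))/(-144) + (10 + (-16)² - 9*(-16))) + 259 = ((1/12)*(-1/144)*(-8 + 5328) + (10 + 256 + 144)) + 259 = ((1/12)*(-1/144)*5320 + 410) + 259 = (-665/216 + 410) + 259 = 87895/216 + 259 = 143839/216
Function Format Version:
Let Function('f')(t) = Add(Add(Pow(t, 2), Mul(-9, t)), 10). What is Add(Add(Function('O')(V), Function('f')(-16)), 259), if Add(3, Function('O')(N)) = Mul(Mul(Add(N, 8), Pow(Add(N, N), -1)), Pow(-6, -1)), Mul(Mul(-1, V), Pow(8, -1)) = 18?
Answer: Rational(143839, 216) ≈ 665.92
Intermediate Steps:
V = -144 (V = Mul(-8, 18) = -144)
Function('f')(t) = Add(10, Pow(t, 2), Mul(-9, t))
Function('O')(N) = Add(-3, Mul(Rational(-1, 12), Pow(N, -1), Add(8, N))) (Function('O')(N) = Add(-3, Mul(Mul(Add(N, 8), Pow(Add(N, N), -1)), Pow(-6, -1))) = Add(-3, Mul(Mul(Add(8, N), Pow(Mul(2, N), -1)), Rational(-1, 6))) = Add(-3, Mul(Mul(Add(8, N), Mul(Rational(1, 2), Pow(N, -1))), Rational(-1, 6))) = Add(-3, Mul(Mul(Rational(1, 2), Pow(N, -1), Add(8, N)), Rational(-1, 6))) = Add(-3, Mul(Rational(-1, 12), Pow(N, -1), Add(8, N))))
Add(Add(Function('O')(V), Function('f')(-16)), 259) = Add(Add(Mul(Rational(1, 12), Pow(-144, -1), Add(-8, Mul(-37, -144))), Add(10, Pow(-16, 2), Mul(-9, -16))), 259) = Add(Add(Mul(Rational(1, 12), Rational(-1, 144), Add(-8, 5328)), Add(10, 256, 144)), 259) = Add(Add(Mul(Rational(1, 12), Rational(-1, 144), 5320), 410), 259) = Add(Add(Rational(-665, 216), 410), 259) = Add(Rational(87895, 216), 259) = Rational(143839, 216)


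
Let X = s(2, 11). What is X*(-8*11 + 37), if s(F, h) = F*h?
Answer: -1122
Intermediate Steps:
X = 22 (X = 2*11 = 22)
X*(-8*11 + 37) = 22*(-8*11 + 37) = 22*(-88 + 37) = 22*(-51) = -1122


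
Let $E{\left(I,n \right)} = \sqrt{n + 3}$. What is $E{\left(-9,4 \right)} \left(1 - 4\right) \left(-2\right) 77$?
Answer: $462 \sqrt{7} \approx 1222.3$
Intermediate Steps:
$E{\left(I,n \right)} = \sqrt{3 + n}$
$E{\left(-9,4 \right)} \left(1 - 4\right) \left(-2\right) 77 = \sqrt{3 + 4} \left(1 - 4\right) \left(-2\right) 77 = \sqrt{7} \left(\left(-3\right) \left(-2\right)\right) 77 = \sqrt{7} \cdot 6 \cdot 77 = 6 \sqrt{7} \cdot 77 = 462 \sqrt{7}$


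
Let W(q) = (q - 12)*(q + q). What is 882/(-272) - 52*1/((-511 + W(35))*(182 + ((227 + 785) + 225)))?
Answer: -687738193/212089416 ≈ -3.2427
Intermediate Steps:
W(q) = 2*q*(-12 + q) (W(q) = (-12 + q)*(2*q) = 2*q*(-12 + q))
882/(-272) - 52*1/((-511 + W(35))*(182 + ((227 + 785) + 225))) = 882/(-272) - 52*1/((-511 + 2*35*(-12 + 35))*(182 + ((227 + 785) + 225))) = 882*(-1/272) - 52*1/((-511 + 2*35*23)*(182 + (1012 + 225))) = -441/136 - 52*1/((-511 + 1610)*(182 + 1237)) = -441/136 - 52/(1099*1419) = -441/136 - 52/1559481 = -687738193/212089416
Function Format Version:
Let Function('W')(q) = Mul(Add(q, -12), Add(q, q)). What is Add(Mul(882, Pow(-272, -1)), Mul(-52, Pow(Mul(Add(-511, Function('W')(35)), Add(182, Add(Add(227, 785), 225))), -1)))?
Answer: Rational(-687738193, 212089416) ≈ -3.2427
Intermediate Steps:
Function('W')(q) = Mul(2, q, Add(-12, q)) (Function('W')(q) = Mul(Add(-12, q), Mul(2, q)) = Mul(2, q, Add(-12, q)))
Add(Mul(882, Pow(-272, -1)), Mul(-52, Pow(Mul(Add(-511, Function('W')(35)), Add(182, Add(Add(227, 785), 225))), -1))) = Add(Mul(882, Pow(-272, -1)), Mul(-52, Pow(Mul(Add(-511, Mul(2, 35, Add(-12, 35))), Add(182, Add(Add(227, 785), 225))), -1))) = Add(Mul(882, Rational(-1, 272)), Mul(-52, Pow(Mul(Add(-511, Mul(2, 35, 23)), Add(182, Add(1012, 225))), -1))) = Add(Rational(-441, 136), Mul(-52, Pow(Mul(Add(-511, 1610), Add(182, 1237)), -1))) = Add(Rational(-441, 136), Mul(-52, Pow(Mul(1099, 1419), -1))) = Add(Rational(-441, 136), Mul(-52, Pow(1559481, -1))) = Add(Rational(-441, 136), Mul(-52, Rational(1, 1559481))) = Add(Rational(-441, 136), Rational(-52, 1559481)) = Rational(-687738193, 212089416)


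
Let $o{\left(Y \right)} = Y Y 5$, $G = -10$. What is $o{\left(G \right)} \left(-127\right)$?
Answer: $-63500$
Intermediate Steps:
$o{\left(Y \right)} = 5 Y^{2}$ ($o{\left(Y \right)} = Y^{2} \cdot 5 = 5 Y^{2}$)
$o{\left(G \right)} \left(-127\right) = 5 \left(-10\right)^{2} \left(-127\right) = 5 \cdot 100 \left(-127\right) = 500 \left(-127\right) = -63500$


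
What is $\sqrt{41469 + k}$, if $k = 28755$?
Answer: $4 \sqrt{4389} \approx 265.0$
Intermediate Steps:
$\sqrt{41469 + k} = \sqrt{41469 + 28755} = \sqrt{70224} = 4 \sqrt{4389}$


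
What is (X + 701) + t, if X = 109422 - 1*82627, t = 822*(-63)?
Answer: -24290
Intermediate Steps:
t = -51786
X = 26795 (X = 109422 - 82627 = 26795)
(X + 701) + t = (26795 + 701) - 51786 = 27496 - 51786 = -24290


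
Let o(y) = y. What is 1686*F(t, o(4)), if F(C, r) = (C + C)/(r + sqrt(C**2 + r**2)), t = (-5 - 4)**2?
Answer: -4496/27 + 1124*sqrt(6577)/27 ≈ 3209.6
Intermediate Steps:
t = 81 (t = (-9)**2 = 81)
F(C, r) = 2*C/(r + sqrt(C**2 + r**2)) (F(C, r) = (2*C)/(r + sqrt(C**2 + r**2)) = 2*C/(r + sqrt(C**2 + r**2)))
1686*F(t, o(4)) = 1686*(2*81/(4 + sqrt(81**2 + 4**2))) = 1686*(2*81/(4 + sqrt(6561 + 16))) = 1686*(2*81/(4 + sqrt(6577))) = 1686*(162/(4 + sqrt(6577))) = 273132/(4 + sqrt(6577))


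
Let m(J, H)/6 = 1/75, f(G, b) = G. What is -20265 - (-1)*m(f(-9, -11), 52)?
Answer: -506623/25 ≈ -20265.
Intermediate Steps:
m(J, H) = 2/25 (m(J, H) = 6/75 = 6*(1/75) = 2/25)
-20265 - (-1)*m(f(-9, -11), 52) = -20265 - (-1)*2/25 = -20265 - 1*(-2/25) = -20265 + 2/25 = -506623/25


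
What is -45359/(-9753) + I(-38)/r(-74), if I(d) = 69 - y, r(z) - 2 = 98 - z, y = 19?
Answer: 465562/94279 ≈ 4.9381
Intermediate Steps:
r(z) = 100 - z (r(z) = 2 + (98 - z) = 100 - z)
I(d) = 50 (I(d) = 69 - 1*19 = 69 - 19 = 50)
-45359/(-9753) + I(-38)/r(-74) = -45359/(-9753) + 50/(100 - 1*(-74)) = -45359*(-1/9753) + 50/(100 + 74) = 45359/9753 + 50/174 = 45359/9753 + 50*(1/174) = 45359/9753 + 25/87 = 465562/94279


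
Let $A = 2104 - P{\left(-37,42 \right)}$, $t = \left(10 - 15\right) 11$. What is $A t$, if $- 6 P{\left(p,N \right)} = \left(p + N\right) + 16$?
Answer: $- \frac{231825}{2} \approx -1.1591 \cdot 10^{5}$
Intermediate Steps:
$P{\left(p,N \right)} = - \frac{8}{3} - \frac{N}{6} - \frac{p}{6}$ ($P{\left(p,N \right)} = - \frac{\left(p + N\right) + 16}{6} = - \frac{\left(N + p\right) + 16}{6} = - \frac{16 + N + p}{6} = - \frac{8}{3} - \frac{N}{6} - \frac{p}{6}$)
$t = -55$ ($t = \left(-5\right) 11 = -55$)
$A = \frac{4215}{2}$ ($A = 2104 - \left(- \frac{8}{3} - 7 - - \frac{37}{6}\right) = 2104 - \left(- \frac{8}{3} - 7 + \frac{37}{6}\right) = 2104 - - \frac{7}{2} = 2104 + \frac{7}{2} = \frac{4215}{2} \approx 2107.5$)
$A t = \frac{4215}{2} \left(-55\right) = - \frac{231825}{2}$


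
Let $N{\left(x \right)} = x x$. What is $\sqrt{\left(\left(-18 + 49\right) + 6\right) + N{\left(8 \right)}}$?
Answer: $\sqrt{101} \approx 10.05$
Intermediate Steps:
$N{\left(x \right)} = x^{2}$
$\sqrt{\left(\left(-18 + 49\right) + 6\right) + N{\left(8 \right)}} = \sqrt{\left(\left(-18 + 49\right) + 6\right) + 8^{2}} = \sqrt{\left(31 + 6\right) + 64} = \sqrt{37 + 64} = \sqrt{101}$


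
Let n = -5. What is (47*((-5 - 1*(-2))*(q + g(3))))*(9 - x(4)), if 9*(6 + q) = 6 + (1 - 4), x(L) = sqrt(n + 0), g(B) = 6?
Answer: -423 + 47*I*sqrt(5) ≈ -423.0 + 105.1*I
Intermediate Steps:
x(L) = I*sqrt(5) (x(L) = sqrt(-5 + 0) = sqrt(-5) = I*sqrt(5))
q = -17/3 (q = -6 + (6 + (1 - 4))/9 = -6 + (6 - 3)/9 = -6 + (1/9)*3 = -6 + 1/3 = -17/3 ≈ -5.6667)
(47*((-5 - 1*(-2))*(q + g(3))))*(9 - x(4)) = (47*((-5 - 1*(-2))*(-17/3 + 6)))*(9 - I*sqrt(5)) = (47*((-5 + 2)*(1/3)))*(9 - I*sqrt(5)) = (47*(-3*1/3))*(9 - I*sqrt(5)) = (47*(-1))*(9 - I*sqrt(5)) = -47*(9 - I*sqrt(5)) = -423 + 47*I*sqrt(5)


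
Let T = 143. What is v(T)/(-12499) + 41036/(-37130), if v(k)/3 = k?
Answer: -264418867/232043935 ≈ -1.1395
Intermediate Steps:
v(k) = 3*k
v(T)/(-12499) + 41036/(-37130) = (3*143)/(-12499) + 41036/(-37130) = 429*(-1/12499) + 41036*(-1/37130) = -429/12499 - 20518/18565 = -264418867/232043935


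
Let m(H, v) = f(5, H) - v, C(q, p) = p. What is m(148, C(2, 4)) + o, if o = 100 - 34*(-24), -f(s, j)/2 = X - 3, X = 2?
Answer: 914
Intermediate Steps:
f(s, j) = 2 (f(s, j) = -2*(2 - 3) = -2*(-1) = 2)
m(H, v) = 2 - v
o = 916 (o = 100 + 816 = 916)
m(148, C(2, 4)) + o = (2 - 1*4) + 916 = (2 - 4) + 916 = -2 + 916 = 914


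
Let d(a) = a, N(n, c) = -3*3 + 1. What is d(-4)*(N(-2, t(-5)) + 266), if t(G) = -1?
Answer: -1032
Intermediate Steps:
N(n, c) = -8 (N(n, c) = -9 + 1 = -8)
d(-4)*(N(-2, t(-5)) + 266) = -4*(-8 + 266) = -4*258 = -1032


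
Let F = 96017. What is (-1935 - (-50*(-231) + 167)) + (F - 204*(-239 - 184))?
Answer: 168657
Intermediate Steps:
(-1935 - (-50*(-231) + 167)) + (F - 204*(-239 - 184)) = (-1935 - (-50*(-231) + 167)) + (96017 - 204*(-239 - 184)) = (-1935 - (11550 + 167)) + (96017 - 204*(-423)) = (-1935 - 1*11717) + (96017 + 86292) = (-1935 - 11717) + 182309 = -13652 + 182309 = 168657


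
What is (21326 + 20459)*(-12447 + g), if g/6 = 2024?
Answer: -12660855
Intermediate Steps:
g = 12144 (g = 6*2024 = 12144)
(21326 + 20459)*(-12447 + g) = (21326 + 20459)*(-12447 + 12144) = 41785*(-303) = -12660855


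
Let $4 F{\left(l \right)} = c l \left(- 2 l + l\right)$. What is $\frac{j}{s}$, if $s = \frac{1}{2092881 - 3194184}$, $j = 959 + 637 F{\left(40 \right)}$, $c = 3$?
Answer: $840779863623$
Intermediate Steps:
$F{\left(l \right)} = - \frac{3 l^{2}}{4}$ ($F{\left(l \right)} = \frac{3 l \left(- 2 l + l\right)}{4} = \frac{3 l \left(- l\right)}{4} = \frac{\left(-3\right) l^{2}}{4} = - \frac{3 l^{2}}{4}$)
$j = -763441$ ($j = 959 + 637 \left(- \frac{3 \cdot 40^{2}}{4}\right) = 959 + 637 \left(\left(- \frac{3}{4}\right) 1600\right) = 959 + 637 \left(-1200\right) = 959 - 764400 = -763441$)
$s = - \frac{1}{1101303}$ ($s = \frac{1}{-1101303} = - \frac{1}{1101303} \approx -9.0801 \cdot 10^{-7}$)
$\frac{j}{s} = - \frac{763441}{- \frac{1}{1101303}} = \left(-763441\right) \left(-1101303\right) = 840779863623$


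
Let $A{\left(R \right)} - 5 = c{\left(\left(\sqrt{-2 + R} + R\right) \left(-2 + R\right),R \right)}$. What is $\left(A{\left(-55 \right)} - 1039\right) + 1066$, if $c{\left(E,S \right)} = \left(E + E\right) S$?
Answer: $-344818 + 6270 i \sqrt{57} \approx -3.4482 \cdot 10^{5} + 47337.0 i$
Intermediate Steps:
$c{\left(E,S \right)} = 2 E S$
$A{\left(R \right)} = 5 + 2 R \left(-2 + R\right) \left(R + \sqrt{-2 + R}\right)$ ($A{\left(R \right)} = 5 + 2 \left(\sqrt{-2 + R} + R\right) \left(-2 + R\right) R = 5 + 2 \left(R + \sqrt{-2 + R}\right) \left(-2 + R\right) R = 5 + 2 \left(-2 + R\right) \left(R + \sqrt{-2 + R}\right) R = 5 + 2 R \left(-2 + R\right) \left(R + \sqrt{-2 + R}\right)$)
$\left(A{\left(-55 \right)} - 1039\right) + 1066 = \left(\left(5 + 2 \left(-55\right) \left(\left(-55\right)^{2} - -110 - 2 \sqrt{-2 - 55} - 55 \sqrt{-2 - 55}\right)\right) - 1039\right) + 1066 = \left(\left(5 + 2 \left(-55\right) \left(3025 + 110 - 2 \sqrt{-57} - 55 \sqrt{-57}\right)\right) - 1039\right) + 1066 = \left(\left(5 + 2 \left(-55\right) \left(3025 + 110 - 2 i \sqrt{57} - 55 i \sqrt{57}\right)\right) - 1039\right) + 1066 = \left(\left(5 + 2 \left(-55\right) \left(3135 - 57 i \sqrt{57}\right)\right) - 1039\right) + 1066 = \left(\left(5 - \left(344850 - 6270 i \sqrt{57}\right)\right) - 1039\right) + 1066 = \left(\left(-344845 + 6270 i \sqrt{57}\right) - 1039\right) + 1066 = \left(-345884 + 6270 i \sqrt{57}\right) + 1066 = -344818 + 6270 i \sqrt{57}$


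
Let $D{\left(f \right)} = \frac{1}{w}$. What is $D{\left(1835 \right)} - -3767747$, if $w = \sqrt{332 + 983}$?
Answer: $3767747 + \frac{\sqrt{1315}}{1315} \approx 3.7677 \cdot 10^{6}$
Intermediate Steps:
$w = \sqrt{1315} \approx 36.263$
$D{\left(f \right)} = \frac{\sqrt{1315}}{1315}$ ($D{\left(f \right)} = \frac{1}{\sqrt{1315}} = \frac{\sqrt{1315}}{1315}$)
$D{\left(1835 \right)} - -3767747 = \frac{\sqrt{1315}}{1315} - -3767747 = \frac{\sqrt{1315}}{1315} + 3767747 = 3767747 + \frac{\sqrt{1315}}{1315}$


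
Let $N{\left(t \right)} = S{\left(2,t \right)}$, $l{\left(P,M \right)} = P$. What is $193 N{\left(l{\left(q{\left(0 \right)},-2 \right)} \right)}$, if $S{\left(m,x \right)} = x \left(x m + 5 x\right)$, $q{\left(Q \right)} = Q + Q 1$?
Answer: $0$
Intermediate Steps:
$q{\left(Q \right)} = 2 Q$ ($q{\left(Q \right)} = Q + Q = 2 Q$)
$S{\left(m,x \right)} = x \left(5 x + m x\right)$ ($S{\left(m,x \right)} = x \left(m x + 5 x\right) = x \left(5 x + m x\right)$)
$N{\left(t \right)} = 7 t^{2}$ ($N{\left(t \right)} = t^{2} \left(5 + 2\right) = t^{2} \cdot 7 = 7 t^{2}$)
$193 N{\left(l{\left(q{\left(0 \right)},-2 \right)} \right)} = 193 \cdot 7 \left(2 \cdot 0\right)^{2} = 193 \cdot 7 \cdot 0^{2} = 193 \cdot 7 \cdot 0 = 193 \cdot 0 = 0$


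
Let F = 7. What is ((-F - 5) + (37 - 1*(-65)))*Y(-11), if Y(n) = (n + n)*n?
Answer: 21780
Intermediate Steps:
Y(n) = 2*n**2 (Y(n) = (2*n)*n = 2*n**2)
((-F - 5) + (37 - 1*(-65)))*Y(-11) = ((-1*7 - 5) + (37 - 1*(-65)))*(2*(-11)**2) = ((-7 - 5) + (37 + 65))*(2*121) = (-12 + 102)*242 = 90*242 = 21780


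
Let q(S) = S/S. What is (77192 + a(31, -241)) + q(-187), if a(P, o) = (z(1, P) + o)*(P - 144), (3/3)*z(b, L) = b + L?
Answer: 100810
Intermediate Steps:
z(b, L) = L + b (z(b, L) = b + L = L + b)
a(P, o) = (-144 + P)*(1 + P + o) (a(P, o) = ((P + 1) + o)*(P - 144) = ((1 + P) + o)*(-144 + P) = (1 + P + o)*(-144 + P) = (-144 + P)*(1 + P + o))
q(S) = 1
(77192 + a(31, -241)) + q(-187) = (77192 + (-144 + 31² - 144*(-241) - 143*31 + 31*(-241))) + 1 = (77192 + (-144 + 961 + 34704 - 4433 - 7471)) + 1 = (77192 + 23617) + 1 = 100809 + 1 = 100810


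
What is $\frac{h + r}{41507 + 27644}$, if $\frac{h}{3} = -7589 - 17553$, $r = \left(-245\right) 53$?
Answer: $- \frac{88411}{69151} \approx -1.2785$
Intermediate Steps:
$r = -12985$
$h = -75426$ ($h = 3 \left(-7589 - 17553\right) = 3 \left(-25142\right) = -75426$)
$\frac{h + r}{41507 + 27644} = \frac{-75426 - 12985}{41507 + 27644} = - \frac{88411}{69151}$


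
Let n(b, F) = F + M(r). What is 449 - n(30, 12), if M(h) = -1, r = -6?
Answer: 438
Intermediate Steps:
n(b, F) = -1 + F (n(b, F) = F - 1 = -1 + F)
449 - n(30, 12) = 449 - (-1 + 12) = 449 - 1*11 = 449 - 11 = 438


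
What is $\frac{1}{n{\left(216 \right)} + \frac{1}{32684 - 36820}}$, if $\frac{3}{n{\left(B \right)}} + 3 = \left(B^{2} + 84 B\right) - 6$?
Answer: $- \frac{89325192}{17461} \approx -5115.7$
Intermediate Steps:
$n{\left(B \right)} = \frac{3}{-9 + B^{2} + 84 B}$ ($n{\left(B \right)} = \frac{3}{-3 - \left(6 - B^{2} - 84 B\right)} = \frac{3}{-3 + \left(-6 + B^{2} + 84 B\right)} = \frac{3}{-9 + B^{2} + 84 B}$)
$\frac{1}{n{\left(216 \right)} + \frac{1}{32684 - 36820}} = \frac{1}{\frac{3}{-9 + 216^{2} + 84 \cdot 216} + \frac{1}{32684 - 36820}} = \frac{1}{\frac{3}{-9 + 46656 + 18144} + \frac{1}{-4136}} = \frac{1}{\frac{3}{64791} - \frac{1}{4136}} = \frac{1}{3 \cdot \frac{1}{64791} - \frac{1}{4136}} = \frac{1}{\frac{1}{21597} - \frac{1}{4136}} = \frac{1}{- \frac{17461}{89325192}} = - \frac{89325192}{17461}$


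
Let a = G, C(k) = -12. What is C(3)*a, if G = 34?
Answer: -408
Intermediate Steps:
a = 34
C(3)*a = -12*34 = -408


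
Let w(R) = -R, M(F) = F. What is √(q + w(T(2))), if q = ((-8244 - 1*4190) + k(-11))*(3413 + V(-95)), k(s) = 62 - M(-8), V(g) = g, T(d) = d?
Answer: I*√41023754 ≈ 6405.0*I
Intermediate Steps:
k(s) = 70 (k(s) = 62 - 1*(-8) = 62 + 8 = 70)
q = -41023752 (q = ((-8244 - 1*4190) + 70)*(3413 - 95) = ((-8244 - 4190) + 70)*3318 = (-12434 + 70)*3318 = -12364*3318 = -41023752)
√(q + w(T(2))) = √(-41023752 - 1*2) = √(-41023752 - 2) = √(-41023754) = I*√41023754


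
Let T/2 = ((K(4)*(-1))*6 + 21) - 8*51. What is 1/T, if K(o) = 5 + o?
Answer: -1/882 ≈ -0.0011338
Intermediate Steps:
T = -882 (T = 2*((((5 + 4)*(-1))*6 + 21) - 8*51) = 2*(((9*(-1))*6 + 21) - 408) = 2*((-9*6 + 21) - 408) = 2*((-54 + 21) - 408) = 2*(-33 - 408) = 2*(-441) = -882)
1/T = 1/(-882) = -1/882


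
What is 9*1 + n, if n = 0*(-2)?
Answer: 9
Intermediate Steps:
n = 0
9*1 + n = 9*1 + 0 = 9 + 0 = 9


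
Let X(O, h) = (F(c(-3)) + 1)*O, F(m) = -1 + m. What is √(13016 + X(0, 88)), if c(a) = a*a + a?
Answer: 2*√3254 ≈ 114.09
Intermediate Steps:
c(a) = a + a² (c(a) = a² + a = a + a²)
X(O, h) = 6*O (X(O, h) = ((-1 - 3*(1 - 3)) + 1)*O = ((-1 - 3*(-2)) + 1)*O = ((-1 + 6) + 1)*O = (5 + 1)*O = 6*O)
√(13016 + X(0, 88)) = √(13016 + 6*0) = √(13016 + 0) = √13016 = 2*√3254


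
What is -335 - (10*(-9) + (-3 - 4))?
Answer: -238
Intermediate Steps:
-335 - (10*(-9) + (-3 - 4)) = -335 - (-90 - 7) = -335 - 1*(-97) = -335 + 97 = -238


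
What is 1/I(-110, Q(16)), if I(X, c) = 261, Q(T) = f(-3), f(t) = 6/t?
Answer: 1/261 ≈ 0.0038314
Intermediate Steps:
Q(T) = -2 (Q(T) = 6/(-3) = 6*(-⅓) = -2)
1/I(-110, Q(16)) = 1/261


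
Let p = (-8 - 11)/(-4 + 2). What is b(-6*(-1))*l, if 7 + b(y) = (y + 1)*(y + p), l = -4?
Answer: -406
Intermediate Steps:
p = 19/2 (p = -19/(-2) = -19*(-½) = 19/2 ≈ 9.5000)
b(y) = -7 + (1 + y)*(19/2 + y) (b(y) = -7 + (y + 1)*(y + 19/2) = -7 + (1 + y)*(19/2 + y))
b(-6*(-1))*l = (5/2 + (-6*(-1))² + 21*(-6*(-1))/2)*(-4) = (5/2 + 6² + (21/2)*6)*(-4) = (5/2 + 36 + 63)*(-4) = (203/2)*(-4) = -406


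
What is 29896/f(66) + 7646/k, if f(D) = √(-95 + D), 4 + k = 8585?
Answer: 7646/8581 - 29896*I*√29/29 ≈ 0.89104 - 5551.5*I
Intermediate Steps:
k = 8581 (k = -4 + 8585 = 8581)
29896/f(66) + 7646/k = 29896/(√(-95 + 66)) + 7646/8581 = 29896/(√(-29)) + 7646*(1/8581) = 29896/((I*√29)) + 7646/8581 = 29896*(-I*√29/29) + 7646/8581 = -29896*I*√29/29 + 7646/8581 = 7646/8581 - 29896*I*√29/29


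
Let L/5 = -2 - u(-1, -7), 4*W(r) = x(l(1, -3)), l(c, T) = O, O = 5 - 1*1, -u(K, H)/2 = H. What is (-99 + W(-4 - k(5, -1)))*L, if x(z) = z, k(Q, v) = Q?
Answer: 7840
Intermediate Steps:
u(K, H) = -2*H
O = 4 (O = 5 - 1 = 4)
l(c, T) = 4
W(r) = 1 (W(r) = (¼)*4 = 1)
L = -80 (L = 5*(-2 - (-2)*(-7)) = 5*(-2 - 1*14) = 5*(-2 - 14) = 5*(-16) = -80)
(-99 + W(-4 - k(5, -1)))*L = (-99 + 1)*(-80) = -98*(-80) = 7840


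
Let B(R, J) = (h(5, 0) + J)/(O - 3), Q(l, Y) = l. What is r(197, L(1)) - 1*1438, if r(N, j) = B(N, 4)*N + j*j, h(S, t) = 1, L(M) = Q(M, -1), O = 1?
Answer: -3859/2 ≈ -1929.5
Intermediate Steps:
L(M) = M
B(R, J) = -1/2 - J/2 (B(R, J) = (1 + J)/(1 - 3) = (1 + J)/(-2) = (1 + J)*(-1/2) = -1/2 - J/2)
r(N, j) = j**2 - 5*N/2 (r(N, j) = (-1/2 - 1/2*4)*N + j*j = (-1/2 - 2)*N + j**2 = -5*N/2 + j**2 = j**2 - 5*N/2)
r(197, L(1)) - 1*1438 = (1**2 - 5/2*197) - 1*1438 = (1 - 985/2) - 1438 = -983/2 - 1438 = -3859/2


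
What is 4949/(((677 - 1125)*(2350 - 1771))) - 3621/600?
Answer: -5608499/926400 ≈ -6.0541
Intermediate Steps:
4949/(((677 - 1125)*(2350 - 1771))) - 3621/600 = 4949/((-448*579)) - 3621*1/600 = 4949/(-259392) - 1207/200 = 4949*(-1/259392) - 1207/200 = -707/37056 - 1207/200 = -5608499/926400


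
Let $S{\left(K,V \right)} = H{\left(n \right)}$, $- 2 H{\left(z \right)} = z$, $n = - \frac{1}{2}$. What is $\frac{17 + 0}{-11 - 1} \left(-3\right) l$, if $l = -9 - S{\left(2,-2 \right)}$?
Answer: $- \frac{629}{16} \approx -39.313$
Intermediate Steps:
$n = - \frac{1}{2}$ ($n = \left(-1\right) \frac{1}{2} = - \frac{1}{2} \approx -0.5$)
$H{\left(z \right)} = - \frac{z}{2}$
$S{\left(K,V \right)} = \frac{1}{4}$ ($S{\left(K,V \right)} = \left(- \frac{1}{2}\right) \left(- \frac{1}{2}\right) = \frac{1}{4}$)
$l = - \frac{37}{4}$ ($l = -9 - \frac{1}{4} = - \frac{37}{4} \approx -9.25$)
$\frac{17 + 0}{-11 - 1} \left(-3\right) l = \frac{17 + 0}{-11 - 1} \left(-3\right) \left(- \frac{37}{4}\right) = \frac{17}{-12} \left(-3\right) \left(- \frac{37}{4}\right) = 17 \left(- \frac{1}{12}\right) \left(-3\right) \left(- \frac{37}{4}\right) = \left(- \frac{17}{12}\right) \left(-3\right) \left(- \frac{37}{4}\right) = \frac{17}{4} \left(- \frac{37}{4}\right) = - \frac{629}{16}$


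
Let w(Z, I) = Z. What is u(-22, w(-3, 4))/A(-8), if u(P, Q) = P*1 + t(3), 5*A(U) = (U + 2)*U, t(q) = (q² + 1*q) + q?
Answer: -35/48 ≈ -0.72917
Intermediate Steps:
t(q) = q² + 2*q (t(q) = (q² + q) + q = (q + q²) + q = q² + 2*q)
A(U) = U*(2 + U)/5 (A(U) = ((U + 2)*U)/5 = ((2 + U)*U)/5 = (U*(2 + U))/5 = U*(2 + U)/5)
u(P, Q) = 15 + P (u(P, Q) = P*1 + 3*(2 + 3) = P + 3*5 = P + 15 = 15 + P)
u(-22, w(-3, 4))/A(-8) = (15 - 22)/(((⅕)*(-8)*(2 - 8))) = -7/((⅕)*(-8)*(-6)) = -7/48/5 = -7*5/48 = -35/48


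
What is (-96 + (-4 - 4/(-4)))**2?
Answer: 9801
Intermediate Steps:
(-96 + (-4 - 4/(-4)))**2 = (-96 + (-4 - 1/4*(-4)))**2 = (-96 + (-4 + 1))**2 = (-96 - 3)**2 = (-99)**2 = 9801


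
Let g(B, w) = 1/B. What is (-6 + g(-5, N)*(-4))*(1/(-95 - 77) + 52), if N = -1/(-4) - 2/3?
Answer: -116259/430 ≈ -270.37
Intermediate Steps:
N = -5/12 (N = -1*(-¼) - 2*⅓ = ¼ - ⅔ = -5/12 ≈ -0.41667)
(-6 + g(-5, N)*(-4))*(1/(-95 - 77) + 52) = (-6 - 4/(-5))*(1/(-95 - 77) + 52) = (-6 - ⅕*(-4))*(1/(-172) + 52) = (-6 + ⅘)*(-1/172 + 52) = -26/5*8943/172 = -116259/430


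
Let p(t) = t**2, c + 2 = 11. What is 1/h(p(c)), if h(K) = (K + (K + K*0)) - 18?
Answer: 1/144 ≈ 0.0069444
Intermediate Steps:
c = 9 (c = -2 + 11 = 9)
h(K) = -18 + 2*K (h(K) = (K + (K + 0)) - 18 = (K + K) - 18 = 2*K - 18 = -18 + 2*K)
1/h(p(c)) = 1/(-18 + 2*9**2) = 1/(-18 + 2*81) = 1/(-18 + 162) = 1/144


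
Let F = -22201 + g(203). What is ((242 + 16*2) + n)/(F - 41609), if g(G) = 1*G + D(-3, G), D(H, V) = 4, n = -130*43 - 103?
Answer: 5419/63603 ≈ 0.085200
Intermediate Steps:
n = -5693 (n = -5590 - 103 = -5693)
g(G) = 4 + G (g(G) = 1*G + 4 = G + 4 = 4 + G)
F = -21994 (F = -22201 + (4 + 203) = -22201 + 207 = -21994)
((242 + 16*2) + n)/(F - 41609) = ((242 + 16*2) - 5693)/(-21994 - 41609) = ((242 + 32) - 5693)/(-63603) = (274 - 5693)*(-1/63603) = -5419*(-1/63603) = 5419/63603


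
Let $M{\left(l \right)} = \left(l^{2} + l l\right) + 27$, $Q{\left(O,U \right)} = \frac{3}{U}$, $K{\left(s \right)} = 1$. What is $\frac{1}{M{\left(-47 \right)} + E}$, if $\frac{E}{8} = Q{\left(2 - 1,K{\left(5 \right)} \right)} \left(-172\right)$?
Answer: $\frac{1}{317} \approx 0.0031546$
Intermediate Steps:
$M{\left(l \right)} = 27 + 2 l^{2}$ ($M{\left(l \right)} = \left(l^{2} + l^{2}\right) + 27 = 2 l^{2} + 27 = 27 + 2 l^{2}$)
$E = -4128$ ($E = 8 \cdot \frac{3}{1} \left(-172\right) = 8 \cdot 3 \cdot 1 \left(-172\right) = 8 \cdot 3 \left(-172\right) = 8 \left(-516\right) = -4128$)
$\frac{1}{M{\left(-47 \right)} + E} = \frac{1}{\left(27 + 2 \left(-47\right)^{2}\right) - 4128} = \frac{1}{\left(27 + 2 \cdot 2209\right) - 4128} = \frac{1}{\left(27 + 4418\right) - 4128} = \frac{1}{4445 - 4128} = \frac{1}{317}$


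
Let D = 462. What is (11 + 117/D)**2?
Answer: 3003289/23716 ≈ 126.64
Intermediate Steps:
(11 + 117/D)**2 = (11 + 117/462)**2 = (11 + 117*(1/462))**2 = (11 + 39/154)**2 = (1733/154)**2 = 3003289/23716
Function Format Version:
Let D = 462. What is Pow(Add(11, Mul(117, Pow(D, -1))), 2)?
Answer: Rational(3003289, 23716) ≈ 126.64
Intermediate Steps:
Pow(Add(11, Mul(117, Pow(D, -1))), 2) = Pow(Add(11, Mul(117, Pow(462, -1))), 2) = Pow(Add(11, Mul(117, Rational(1, 462))), 2) = Pow(Add(11, Rational(39, 154)), 2) = Pow(Rational(1733, 154), 2) = Rational(3003289, 23716)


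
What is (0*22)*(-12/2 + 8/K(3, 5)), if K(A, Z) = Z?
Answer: 0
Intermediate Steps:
(0*22)*(-12/2 + 8/K(3, 5)) = (0*22)*(-12/2 + 8/5) = 0*(-12*1/2 + 8*(1/5)) = 0*(-6 + 8/5) = 0*(-22/5) = 0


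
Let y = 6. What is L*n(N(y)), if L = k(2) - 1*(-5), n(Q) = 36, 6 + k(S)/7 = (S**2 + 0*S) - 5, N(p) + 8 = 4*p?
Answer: -1584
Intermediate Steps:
N(p) = -8 + 4*p
k(S) = -77 + 7*S**2 (k(S) = -42 + 7*((S**2 + 0*S) - 5) = -42 + 7*((S**2 + 0) - 5) = -42 + 7*(S**2 - 5) = -42 + 7*(-5 + S**2) = -42 + (-35 + 7*S**2) = -77 + 7*S**2)
L = -44 (L = (-77 + 7*2**2) - 1*(-5) = (-77 + 7*4) + 5 = (-77 + 28) + 5 = -49 + 5 = -44)
L*n(N(y)) = -44*36 = -1584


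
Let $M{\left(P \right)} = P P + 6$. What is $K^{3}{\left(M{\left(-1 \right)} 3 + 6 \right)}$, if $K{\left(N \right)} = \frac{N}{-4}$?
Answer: $- \frac{19683}{64} \approx -307.55$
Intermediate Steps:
$M{\left(P \right)} = 6 + P^{2}$ ($M{\left(P \right)} = P^{2} + 6 = 6 + P^{2}$)
$K{\left(N \right)} = - \frac{N}{4}$ ($K{\left(N \right)} = N \left(- \frac{1}{4}\right) = - \frac{N}{4}$)
$K^{3}{\left(M{\left(-1 \right)} 3 + 6 \right)} = \left(- \frac{\left(6 + \left(-1\right)^{2}\right) 3 + 6}{4}\right)^{3} = \left(- \frac{\left(6 + 1\right) 3 + 6}{4}\right)^{3} = \left(- \frac{7 \cdot 3 + 6}{4}\right)^{3} = \left(- \frac{21 + 6}{4}\right)^{3} = \left(\left(- \frac{1}{4}\right) 27\right)^{3} = \left(- \frac{27}{4}\right)^{3} = - \frac{19683}{64}$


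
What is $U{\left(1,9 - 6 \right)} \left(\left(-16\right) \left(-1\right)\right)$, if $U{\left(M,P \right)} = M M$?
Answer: $16$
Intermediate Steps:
$U{\left(M,P \right)} = M^{2}$
$U{\left(1,9 - 6 \right)} \left(\left(-16\right) \left(-1\right)\right) = 1^{2} \left(\left(-16\right) \left(-1\right)\right) = 1 \cdot 16 = 16$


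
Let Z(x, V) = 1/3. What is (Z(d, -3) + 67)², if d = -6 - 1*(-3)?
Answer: 40804/9 ≈ 4533.8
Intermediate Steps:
d = -3 (d = -6 + 3 = -3)
Z(x, V) = ⅓
(Z(d, -3) + 67)² = (⅓ + 67)² = (202/3)² = 40804/9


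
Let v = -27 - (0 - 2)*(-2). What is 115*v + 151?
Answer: -3414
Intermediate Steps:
v = -31 (v = -27 - (-2)*(-2) = -27 - 1*4 = -27 - 4 = -31)
115*v + 151 = 115*(-31) + 151 = -3565 + 151 = -3414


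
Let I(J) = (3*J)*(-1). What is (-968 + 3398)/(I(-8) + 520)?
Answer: 1215/272 ≈ 4.4669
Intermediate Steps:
I(J) = -3*J
(-968 + 3398)/(I(-8) + 520) = (-968 + 3398)/(-3*(-8) + 520) = 2430/(24 + 520) = 2430/544 = 2430*(1/544) = 1215/272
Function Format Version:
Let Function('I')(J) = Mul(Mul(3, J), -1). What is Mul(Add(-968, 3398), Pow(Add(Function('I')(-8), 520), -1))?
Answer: Rational(1215, 272) ≈ 4.4669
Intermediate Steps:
Function('I')(J) = Mul(-3, J)
Mul(Add(-968, 3398), Pow(Add(Function('I')(-8), 520), -1)) = Mul(Add(-968, 3398), Pow(Add(Mul(-3, -8), 520), -1)) = Mul(2430, Pow(Add(24, 520), -1)) = Mul(2430, Pow(544, -1)) = Mul(2430, Rational(1, 544)) = Rational(1215, 272)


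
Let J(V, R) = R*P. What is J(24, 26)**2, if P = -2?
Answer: 2704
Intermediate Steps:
J(V, R) = -2*R (J(V, R) = R*(-2) = -2*R)
J(24, 26)**2 = (-2*26)**2 = (-52)**2 = 2704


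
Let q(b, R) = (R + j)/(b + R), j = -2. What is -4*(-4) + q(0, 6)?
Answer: 50/3 ≈ 16.667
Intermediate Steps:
q(b, R) = (-2 + R)/(R + b) (q(b, R) = (R - 2)/(b + R) = (-2 + R)/(R + b))
-4*(-4) + q(0, 6) = -4*(-4) + (-2 + 6)/(6 + 0) = 16 + 4/6 = 16 + (1/6)*4 = 16 + 2/3 = 50/3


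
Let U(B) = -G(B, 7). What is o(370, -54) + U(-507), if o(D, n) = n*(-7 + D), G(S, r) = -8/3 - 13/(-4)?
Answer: -235231/12 ≈ -19603.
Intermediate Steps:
G(S, r) = 7/12 (G(S, r) = -8*⅓ - 13*(-¼) = -8/3 + 13/4 = 7/12)
U(B) = -7/12 (U(B) = -1*7/12 = -7/12)
o(370, -54) + U(-507) = -54*(-7 + 370) - 7/12 = -54*363 - 7/12 = -19602 - 7/12 = -235231/12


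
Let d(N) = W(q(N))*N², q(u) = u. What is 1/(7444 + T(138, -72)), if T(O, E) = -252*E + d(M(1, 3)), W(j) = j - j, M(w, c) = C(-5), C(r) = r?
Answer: 1/25588 ≈ 3.9081e-5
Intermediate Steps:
M(w, c) = -5
W(j) = 0
d(N) = 0 (d(N) = 0*N² = 0)
T(O, E) = -252*E (T(O, E) = -252*E + 0 = -252*E)
1/(7444 + T(138, -72)) = 1/(7444 - 252*(-72)) = 1/(7444 + 18144) = 1/25588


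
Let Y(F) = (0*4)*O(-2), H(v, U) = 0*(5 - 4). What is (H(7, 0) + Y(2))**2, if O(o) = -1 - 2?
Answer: 0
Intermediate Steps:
O(o) = -3
H(v, U) = 0 (H(v, U) = 0*1 = 0)
Y(F) = 0 (Y(F) = (0*4)*(-3) = 0*(-3) = 0)
(H(7, 0) + Y(2))**2 = (0 + 0)**2 = 0**2 = 0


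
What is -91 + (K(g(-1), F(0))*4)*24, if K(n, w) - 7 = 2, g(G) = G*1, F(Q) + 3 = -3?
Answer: 773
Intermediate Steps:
F(Q) = -6 (F(Q) = -3 - 3 = -6)
g(G) = G
K(n, w) = 9 (K(n, w) = 7 + 2 = 9)
-91 + (K(g(-1), F(0))*4)*24 = -91 + (9*4)*24 = -91 + 36*24 = -91 + 864 = 773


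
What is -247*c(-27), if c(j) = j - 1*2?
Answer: 7163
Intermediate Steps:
c(j) = -2 + j (c(j) = j - 2 = -2 + j)
-247*c(-27) = -247*(-2 - 27) = -247*(-29) = 7163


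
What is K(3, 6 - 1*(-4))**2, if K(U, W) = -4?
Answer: 16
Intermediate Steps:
K(3, 6 - 1*(-4))**2 = (-4)**2 = 16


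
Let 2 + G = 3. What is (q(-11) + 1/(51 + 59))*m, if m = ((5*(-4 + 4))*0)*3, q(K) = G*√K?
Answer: 0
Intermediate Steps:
G = 1 (G = -2 + 3 = 1)
q(K) = √K (q(K) = 1*√K = √K)
m = 0 (m = ((5*0)*0)*3 = (0*0)*3 = 0*3 = 0)
(q(-11) + 1/(51 + 59))*m = (√(-11) + 1/(51 + 59))*0 = (I*√11 + 1/110)*0 = (1/110 + I*√11)*0 = 0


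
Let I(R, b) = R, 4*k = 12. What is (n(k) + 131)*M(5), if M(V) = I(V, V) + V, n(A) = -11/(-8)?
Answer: 5295/4 ≈ 1323.8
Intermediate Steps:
k = 3 (k = (1/4)*12 = 3)
n(A) = 11/8 (n(A) = -11*(-1/8) = 11/8)
M(V) = 2*V (M(V) = V + V = 2*V)
(n(k) + 131)*M(5) = (11/8 + 131)*(2*5) = (1059/8)*10 = 5295/4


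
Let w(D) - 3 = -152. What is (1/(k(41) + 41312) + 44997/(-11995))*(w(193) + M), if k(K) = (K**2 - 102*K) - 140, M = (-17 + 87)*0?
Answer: 259269981808/463858645 ≈ 558.94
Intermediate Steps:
w(D) = -149 (w(D) = 3 - 152 = -149)
M = 0 (M = 70*0 = 0)
k(K) = -140 + K**2 - 102*K
(1/(k(41) + 41312) + 44997/(-11995))*(w(193) + M) = (1/((-140 + 41**2 - 102*41) + 41312) + 44997/(-11995))*(-149 + 0) = (1/((-140 + 1681 - 4182) + 41312) + 44997*(-1/11995))*(-149) = (1/(-2641 + 41312) - 44997/11995)*(-149) = (1/38671 - 44997/11995)*(-149) = -1740066992/463858645*(-149) = 259269981808/463858645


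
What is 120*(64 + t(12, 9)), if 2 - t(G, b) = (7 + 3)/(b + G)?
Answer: 55040/7 ≈ 7862.9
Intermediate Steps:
t(G, b) = 2 - 10/(G + b) (t(G, b) = 2 - (7 + 3)/(b + G) = 2 - 10/(G + b))
120*(64 + t(12, 9)) = 120*(64 + 2*(-5 + 12 + 9)/(12 + 9)) = 120*(64 + 2*16/21) = 120*(64 + 2*(1/21)*16) = 120*(64 + 32/21) = 120*(1376/21) = 55040/7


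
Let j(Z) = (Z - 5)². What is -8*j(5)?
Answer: 0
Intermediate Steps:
j(Z) = (-5 + Z)²
-8*j(5) = -8*(-5 + 5)² = -8*0² = -8*0 = 0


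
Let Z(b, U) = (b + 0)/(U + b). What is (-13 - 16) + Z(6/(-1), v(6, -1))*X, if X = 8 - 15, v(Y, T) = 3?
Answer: -43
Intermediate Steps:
X = -7
Z(b, U) = b/(U + b)
(-13 - 16) + Z(6/(-1), v(6, -1))*X = (-13 - 16) + ((6/(-1))/(3 + 6/(-1)))*(-7) = -29 + ((6*(-1))/(3 + 6*(-1)))*(-7) = -29 - 6/(3 - 6)*(-7) = -29 - 6/(-3)*(-7) = -29 - 6*(-⅓)*(-7) = -29 + 2*(-7) = -29 - 14 = -43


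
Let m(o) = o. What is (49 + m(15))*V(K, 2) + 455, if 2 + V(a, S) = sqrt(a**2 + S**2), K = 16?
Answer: 327 + 128*sqrt(65) ≈ 1359.0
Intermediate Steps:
V(a, S) = -2 + sqrt(S**2 + a**2) (V(a, S) = -2 + sqrt(a**2 + S**2) = -2 + sqrt(S**2 + a**2))
(49 + m(15))*V(K, 2) + 455 = (49 + 15)*(-2 + sqrt(2**2 + 16**2)) + 455 = 64*(-2 + sqrt(4 + 256)) + 455 = 64*(-2 + sqrt(260)) + 455 = 64*(-2 + 2*sqrt(65)) + 455 = (-128 + 128*sqrt(65)) + 455 = 327 + 128*sqrt(65)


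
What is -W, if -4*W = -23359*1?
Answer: -23359/4 ≈ -5839.8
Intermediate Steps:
W = 23359/4 (W = -(-23359)/4 = -¼*(-23359) = 23359/4 ≈ 5839.8)
-W = -1*23359/4 = -23359/4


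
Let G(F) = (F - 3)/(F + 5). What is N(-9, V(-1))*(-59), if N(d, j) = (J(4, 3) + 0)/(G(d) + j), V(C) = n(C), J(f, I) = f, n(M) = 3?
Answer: -118/3 ≈ -39.333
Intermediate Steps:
G(F) = (-3 + F)/(5 + F)
V(C) = 3
N(d, j) = 4/(j + (-3 + d)/(5 + d)) (N(d, j) = (4 + 0)/((-3 + d)/(5 + d) + j) = 4/(j + (-3 + d)/(5 + d)))
N(-9, V(-1))*(-59) = (4*(5 - 9)/(-3 - 9 + 3*(5 - 9)))*(-59) = (4*(-4)/(-3 - 9 + 3*(-4)))*(-59) = (4*(-4)/(-3 - 9 - 12))*(-59) = (4*(-4)/(-24))*(-59) = (4*(-1/24)*(-4))*(-59) = (⅔)*(-59) = -118/3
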